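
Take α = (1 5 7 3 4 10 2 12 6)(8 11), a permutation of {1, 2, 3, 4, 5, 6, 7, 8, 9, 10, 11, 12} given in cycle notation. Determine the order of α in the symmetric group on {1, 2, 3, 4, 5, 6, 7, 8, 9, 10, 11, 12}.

18

The cycle type of α is (9, 2, 1).
The order of α is the least common multiple of its cycle lengths: lcm(9, 2) = 18.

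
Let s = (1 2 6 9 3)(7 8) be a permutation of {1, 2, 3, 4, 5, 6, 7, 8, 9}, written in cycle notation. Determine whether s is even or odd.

odd

The cycle lengths are 5, 2, 1, 1.
A cycle is odd iff its length is even; s has 1 even-length cycle, so sgn(s) = (−1)^1 and s is odd.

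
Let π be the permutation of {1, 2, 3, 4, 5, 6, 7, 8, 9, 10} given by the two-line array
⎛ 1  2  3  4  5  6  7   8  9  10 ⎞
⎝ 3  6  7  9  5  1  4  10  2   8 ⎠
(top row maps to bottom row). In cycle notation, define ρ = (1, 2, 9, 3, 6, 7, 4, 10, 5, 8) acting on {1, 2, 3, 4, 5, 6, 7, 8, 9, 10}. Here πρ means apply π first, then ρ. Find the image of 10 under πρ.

1

π(10) = 8, then ρ(8) = 1; composing gives (πρ)(10) = 1.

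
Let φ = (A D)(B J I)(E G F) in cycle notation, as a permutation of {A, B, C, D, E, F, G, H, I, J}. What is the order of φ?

The disjoint cycles have lengths 3, 3, 2, 1, 1.
The order is lcm(3, 3, 2) = 6.

6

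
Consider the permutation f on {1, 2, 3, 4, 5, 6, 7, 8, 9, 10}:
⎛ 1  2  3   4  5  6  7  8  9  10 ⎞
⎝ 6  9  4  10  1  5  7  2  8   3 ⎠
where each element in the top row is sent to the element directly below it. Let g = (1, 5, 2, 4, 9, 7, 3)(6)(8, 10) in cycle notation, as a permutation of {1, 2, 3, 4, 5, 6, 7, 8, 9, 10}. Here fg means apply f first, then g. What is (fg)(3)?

f(3) = 4, then g(4) = 9; composing gives (fg)(3) = 9.

9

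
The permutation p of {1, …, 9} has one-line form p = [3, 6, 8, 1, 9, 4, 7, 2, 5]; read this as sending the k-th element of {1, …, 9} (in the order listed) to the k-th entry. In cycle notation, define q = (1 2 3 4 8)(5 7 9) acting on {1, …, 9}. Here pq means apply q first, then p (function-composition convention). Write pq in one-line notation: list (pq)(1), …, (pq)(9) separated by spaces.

(pq)(x) = p(q(x)). Computing each image: p(q(1)) = p(2) = 6, p(q(2)) = p(3) = 8, p(q(3)) = p(4) = 1, p(q(4)) = p(8) = 2, p(q(5)) = p(7) = 7, p(q(6)) = p(6) = 4, p(q(7)) = p(9) = 5, p(q(8)) = p(1) = 3, p(q(9)) = p(5) = 9.
Hence pq = [6 8 1 2 7 4 5 3 9].

6 8 1 2 7 4 5 3 9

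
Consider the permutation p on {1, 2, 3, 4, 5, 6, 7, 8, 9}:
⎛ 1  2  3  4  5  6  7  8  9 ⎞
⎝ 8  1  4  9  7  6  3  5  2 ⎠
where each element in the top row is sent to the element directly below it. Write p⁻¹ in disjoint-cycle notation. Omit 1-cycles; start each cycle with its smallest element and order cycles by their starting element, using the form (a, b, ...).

(1, 2, 9, 4, 3, 7, 5, 8)

The cycle decomposition of p is (1, 8, 5, 7, 3, 4, 9, 2).
Reversing each cycle (and rotating so the smallest element leads) gives p⁻¹ = (1, 2, 9, 4, 3, 7, 5, 8).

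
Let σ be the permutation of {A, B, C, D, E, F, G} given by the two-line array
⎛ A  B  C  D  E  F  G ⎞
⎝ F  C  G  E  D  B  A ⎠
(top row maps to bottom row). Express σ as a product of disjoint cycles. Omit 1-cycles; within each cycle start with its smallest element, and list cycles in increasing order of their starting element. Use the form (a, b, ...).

Start at A and follow images: A → F → B → C → G → A, giving the cycle (A, F, B, C, G).
Continuing from each remaining unvisited element yields (A, F, B, C, G)(D, E).

(A, F, B, C, G)(D, E)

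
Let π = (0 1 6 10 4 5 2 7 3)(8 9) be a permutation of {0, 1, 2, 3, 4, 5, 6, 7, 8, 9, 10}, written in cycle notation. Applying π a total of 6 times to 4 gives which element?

4 lies in the 9-cycle (0 1 6 10 4 5 2 7 3).
Stepping 6 places around the cycle: 4 → 5 → 2 → 7 → 3 → 0 → 1.

1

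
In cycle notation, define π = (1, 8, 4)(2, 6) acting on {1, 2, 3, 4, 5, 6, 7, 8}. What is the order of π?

6

The disjoint cycles have lengths 3, 2, 1, 1, 1.
Since disjoint cycles commute, ord(π) = lcm(3, 2) = 6.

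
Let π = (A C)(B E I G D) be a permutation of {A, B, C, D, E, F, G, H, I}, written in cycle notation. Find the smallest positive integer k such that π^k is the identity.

The disjoint cycles have lengths 5, 2, 1, 1.
The order is lcm(5, 2) = 10.

10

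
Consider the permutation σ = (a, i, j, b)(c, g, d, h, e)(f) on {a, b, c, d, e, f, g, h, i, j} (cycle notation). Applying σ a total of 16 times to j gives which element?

j lies in the 4-cycle (a, i, j, b).
Powers repeat with period 4 on this cycle, and 16 mod 4 = 0, so σ^16(j) = σ^0(j).
So σ^16(j) = j.

j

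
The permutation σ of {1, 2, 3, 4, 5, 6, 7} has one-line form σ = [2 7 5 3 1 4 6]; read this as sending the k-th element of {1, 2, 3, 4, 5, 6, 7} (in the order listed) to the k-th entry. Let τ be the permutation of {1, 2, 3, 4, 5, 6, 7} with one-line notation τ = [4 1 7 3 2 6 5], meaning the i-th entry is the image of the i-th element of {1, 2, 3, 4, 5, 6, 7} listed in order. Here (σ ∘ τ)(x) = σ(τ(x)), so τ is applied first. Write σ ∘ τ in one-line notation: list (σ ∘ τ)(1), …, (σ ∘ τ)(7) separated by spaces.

For each element, apply τ then σ: 1 → 4 → 3; 2 → 1 → 2; 3 → 7 → 6; 4 → 3 → 5; 5 → 2 → 7; 6 → 6 → 4; 7 → 5 → 1.
Collecting the images, σ ∘ τ = [3 2 6 5 7 4 1].

3 2 6 5 7 4 1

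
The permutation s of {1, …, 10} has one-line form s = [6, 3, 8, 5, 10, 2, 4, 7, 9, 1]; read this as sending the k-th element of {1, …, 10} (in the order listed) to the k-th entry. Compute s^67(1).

Tracing 1 → 6 → … returns to 1 after 9 steps, so 1 lies in a 9-cycle (1 6 2 3 8 7 4 5 10).
Powers repeat with period 9 on this cycle, and 67 mod 9 = 4, so s^67(1) = s^4(1).
Advancing 4 steps from 1: 1 → 6 → 2 → 3 → 8.

8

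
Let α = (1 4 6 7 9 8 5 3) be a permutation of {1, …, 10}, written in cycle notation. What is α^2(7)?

7 lies in the 8-cycle (1 4 6 7 9 8 5 3).
Advancing 2 steps from 7: 7 → 9 → 8.

8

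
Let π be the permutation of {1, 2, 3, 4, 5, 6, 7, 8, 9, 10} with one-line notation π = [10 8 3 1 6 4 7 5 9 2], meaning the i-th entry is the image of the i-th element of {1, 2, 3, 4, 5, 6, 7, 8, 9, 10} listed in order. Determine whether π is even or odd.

even

In disjoint-cycle form the cycle lengths are 7, 1, 1, 1.
A cycle is odd iff its length is even; π has 0 even-length cycles, so sgn(π) = (−1)^0 and π is even.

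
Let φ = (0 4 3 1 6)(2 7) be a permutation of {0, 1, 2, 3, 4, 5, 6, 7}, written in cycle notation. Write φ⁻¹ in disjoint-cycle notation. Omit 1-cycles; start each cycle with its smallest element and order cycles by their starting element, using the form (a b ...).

The inverse reverses each cycle.
After reversing and putting each cycle's least element first, φ⁻¹ = (0 6 1 3 4)(2 7).

(0 6 1 3 4)(2 7)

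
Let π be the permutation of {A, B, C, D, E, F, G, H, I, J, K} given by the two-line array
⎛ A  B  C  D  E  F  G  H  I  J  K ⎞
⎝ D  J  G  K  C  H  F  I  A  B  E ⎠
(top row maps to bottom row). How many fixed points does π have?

0

No element satisfies π(x) = x, so there are 0 fixed points.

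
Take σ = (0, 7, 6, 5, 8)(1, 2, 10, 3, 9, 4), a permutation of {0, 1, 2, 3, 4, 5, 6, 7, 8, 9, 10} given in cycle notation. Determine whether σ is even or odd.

odd

The cycle lengths are 6, 5.
A cycle of length ℓ contributes ℓ−1 transpositions, so σ is a product of 5 + 4 = 9 transpositions — odd.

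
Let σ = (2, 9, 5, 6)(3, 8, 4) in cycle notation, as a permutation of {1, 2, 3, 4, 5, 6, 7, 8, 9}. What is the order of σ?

The cycle type of σ is (4, 3, 1, 1).
Since disjoint cycles commute, ord(σ) = lcm(4, 3) = 12.

12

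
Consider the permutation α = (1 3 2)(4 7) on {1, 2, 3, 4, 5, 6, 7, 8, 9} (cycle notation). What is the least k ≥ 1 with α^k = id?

The disjoint cycles have lengths 3, 2, 1, 1, 1, 1.
The order of α is the least common multiple of its cycle lengths: lcm(3, 2) = 6.

6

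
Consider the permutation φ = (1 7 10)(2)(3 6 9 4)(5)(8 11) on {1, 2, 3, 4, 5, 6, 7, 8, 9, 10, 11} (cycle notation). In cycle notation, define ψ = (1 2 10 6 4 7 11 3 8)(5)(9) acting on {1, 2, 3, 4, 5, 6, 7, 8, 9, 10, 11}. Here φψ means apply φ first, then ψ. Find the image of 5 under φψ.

5

(φψ)(5) = ψ(φ(5)). φ(5) = 5, then ψ(5) = 5. So (φψ)(5) = 5.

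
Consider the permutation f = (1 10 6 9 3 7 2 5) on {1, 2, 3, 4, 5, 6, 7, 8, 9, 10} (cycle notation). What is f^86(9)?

9 lies in the 8-cycle (1 10 6 9 3 7 2 5).
Since the cycle has length 8, f^86 acts on it the same as f^6 (86 mod 8 = 6).
Advancing 6 steps from 9: 9 → 3 → 7 → 2 → 5 → 1 → 10.

10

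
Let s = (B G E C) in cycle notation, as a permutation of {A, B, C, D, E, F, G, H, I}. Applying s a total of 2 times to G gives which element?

C

G lies in the 4-cycle (B G E C).
Stepping 2 places around the cycle: G → E → C.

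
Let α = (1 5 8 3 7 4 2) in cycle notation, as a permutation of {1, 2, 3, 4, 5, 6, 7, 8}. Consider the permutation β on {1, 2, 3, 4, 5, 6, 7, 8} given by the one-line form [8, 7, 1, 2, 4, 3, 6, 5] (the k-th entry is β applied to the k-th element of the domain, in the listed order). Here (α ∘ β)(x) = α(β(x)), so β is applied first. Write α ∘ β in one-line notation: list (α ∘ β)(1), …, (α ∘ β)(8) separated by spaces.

Chase each element through β then α: 1 → 8 → 3; 2 → 7 → 4; 3 → 1 → 5; 4 → 2 → 1; 5 → 4 → 2; 6 → 3 → 7; 7 → 6 → 6; 8 → 5 → 8.
So α ∘ β in one-line form is 3 4 5 1 2 7 6 8.

3 4 5 1 2 7 6 8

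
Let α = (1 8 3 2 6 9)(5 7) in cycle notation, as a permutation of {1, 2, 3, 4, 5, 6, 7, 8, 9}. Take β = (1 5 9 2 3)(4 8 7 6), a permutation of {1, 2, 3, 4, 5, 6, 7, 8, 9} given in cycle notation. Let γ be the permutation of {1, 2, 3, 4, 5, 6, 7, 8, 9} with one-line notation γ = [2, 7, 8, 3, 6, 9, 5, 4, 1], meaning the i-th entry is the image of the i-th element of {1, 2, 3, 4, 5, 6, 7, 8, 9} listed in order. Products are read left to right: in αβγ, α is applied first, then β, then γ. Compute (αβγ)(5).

(αβγ)(5) = γ(β(α(5))). α(5) = 7, then β(7) = 6, then γ(6) = 9, so the result is 9.

9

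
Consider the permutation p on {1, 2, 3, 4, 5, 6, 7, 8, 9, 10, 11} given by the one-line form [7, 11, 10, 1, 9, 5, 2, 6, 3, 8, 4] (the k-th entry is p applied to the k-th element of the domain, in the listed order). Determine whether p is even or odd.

odd

In disjoint-cycle form the cycle lengths are 6, 5.
A cycle is odd iff its length is even; p has 1 even-length cycle, so sgn(p) = (−1)^1 and p is odd.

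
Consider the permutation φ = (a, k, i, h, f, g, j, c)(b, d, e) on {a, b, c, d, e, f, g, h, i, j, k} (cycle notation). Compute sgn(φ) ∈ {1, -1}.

-1

The cycle lengths are 8, 3.
A cycle is odd iff its length is even; φ has 1 even-length cycle, so sgn(φ) = (−1)^1 and φ is odd.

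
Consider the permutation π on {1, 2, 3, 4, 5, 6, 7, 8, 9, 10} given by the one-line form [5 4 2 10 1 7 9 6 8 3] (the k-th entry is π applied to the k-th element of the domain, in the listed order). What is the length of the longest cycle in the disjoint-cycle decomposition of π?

4

Decomposing into disjoint cycles gives (1 5)(2 4 10 3)(6 7 9 8); the longest has length 4.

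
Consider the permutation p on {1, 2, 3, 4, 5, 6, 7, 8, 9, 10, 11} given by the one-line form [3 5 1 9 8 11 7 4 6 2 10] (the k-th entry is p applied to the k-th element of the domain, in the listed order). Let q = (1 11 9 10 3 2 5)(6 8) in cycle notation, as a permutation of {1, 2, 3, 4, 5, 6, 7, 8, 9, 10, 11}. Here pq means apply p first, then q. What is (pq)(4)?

10

p(4) = 9, then q(9) = 10; composing gives (pq)(4) = 10.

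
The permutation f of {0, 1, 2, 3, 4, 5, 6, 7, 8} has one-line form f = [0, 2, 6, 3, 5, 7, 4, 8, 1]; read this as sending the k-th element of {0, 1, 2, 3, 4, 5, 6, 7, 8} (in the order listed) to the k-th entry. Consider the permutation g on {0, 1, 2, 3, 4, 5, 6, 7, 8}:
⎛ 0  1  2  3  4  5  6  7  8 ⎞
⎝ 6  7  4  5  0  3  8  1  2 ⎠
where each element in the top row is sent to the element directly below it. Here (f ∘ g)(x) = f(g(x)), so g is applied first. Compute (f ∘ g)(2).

5

First apply g: g(2) = 4, then f(4) = 5. Thus (f ∘ g)(2) = 5.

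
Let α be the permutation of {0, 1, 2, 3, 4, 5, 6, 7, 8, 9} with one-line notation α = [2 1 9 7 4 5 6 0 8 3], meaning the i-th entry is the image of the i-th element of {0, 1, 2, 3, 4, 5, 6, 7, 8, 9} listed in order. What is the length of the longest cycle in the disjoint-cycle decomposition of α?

5

Decomposing into disjoint cycles gives (0 2 9 3 7); the longest has length 5.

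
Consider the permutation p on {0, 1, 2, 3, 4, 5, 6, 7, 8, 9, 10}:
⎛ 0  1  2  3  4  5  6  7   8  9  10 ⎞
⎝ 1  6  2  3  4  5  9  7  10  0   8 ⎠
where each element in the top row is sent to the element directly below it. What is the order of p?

Decomposing into disjoint cycles gives cycle lengths 4, 2, 1, 1, 1, 1, 1.
The order of p is the least common multiple of its cycle lengths: lcm(4, 2) = 4.

4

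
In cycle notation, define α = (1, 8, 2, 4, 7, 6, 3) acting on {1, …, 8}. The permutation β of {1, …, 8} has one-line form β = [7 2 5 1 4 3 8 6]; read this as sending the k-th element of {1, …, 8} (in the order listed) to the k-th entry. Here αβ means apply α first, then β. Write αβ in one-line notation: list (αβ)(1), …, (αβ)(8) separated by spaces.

For each element, apply α then β: 1 → 8 → 6; 2 → 4 → 1; 3 → 1 → 7; 4 → 7 → 8; 5 → 5 → 4; 6 → 3 → 5; 7 → 6 → 3; 8 → 2 → 2.
So αβ in one-line form is 6 1 7 8 4 5 3 2.

6 1 7 8 4 5 3 2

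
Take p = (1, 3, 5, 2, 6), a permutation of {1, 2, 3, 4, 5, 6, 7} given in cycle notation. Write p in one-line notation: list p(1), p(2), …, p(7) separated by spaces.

3 6 5 4 2 1 7

Each element maps to the next entry in its cycle (wrapping to the front): 1→3, 2→6, 3→5, 4→4, 5→2, 6→1, 7→7.
So the one-line form is 3 6 5 4 2 1 7.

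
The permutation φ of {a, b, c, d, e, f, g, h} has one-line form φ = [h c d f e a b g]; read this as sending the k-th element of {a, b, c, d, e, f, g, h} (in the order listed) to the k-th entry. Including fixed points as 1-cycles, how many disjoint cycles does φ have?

The cycle decomposition is (a, h, g, b, c, d, f)(e), which has 2 cycles (counting 1-cycles).

2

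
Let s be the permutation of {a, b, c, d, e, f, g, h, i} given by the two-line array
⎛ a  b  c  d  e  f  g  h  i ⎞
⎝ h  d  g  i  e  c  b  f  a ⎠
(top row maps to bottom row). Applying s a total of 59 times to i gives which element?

Tracing i → a → … returns to i after 8 steps, so i lies in an 8-cycle (a, h, f, c, g, b, d, i).
Since the cycle has length 8, s^59 acts on it the same as s^3 (59 mod 8 = 3).
Stepping 3 places around the cycle: i → a → h → f.

f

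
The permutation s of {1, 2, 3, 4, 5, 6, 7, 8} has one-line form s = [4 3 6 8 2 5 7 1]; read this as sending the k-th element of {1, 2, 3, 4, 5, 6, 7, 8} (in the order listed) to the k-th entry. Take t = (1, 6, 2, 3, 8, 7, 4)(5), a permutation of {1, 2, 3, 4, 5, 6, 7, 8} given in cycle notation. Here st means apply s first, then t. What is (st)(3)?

2

s(3) = 6, then t(6) = 2; composing gives (st)(3) = 2.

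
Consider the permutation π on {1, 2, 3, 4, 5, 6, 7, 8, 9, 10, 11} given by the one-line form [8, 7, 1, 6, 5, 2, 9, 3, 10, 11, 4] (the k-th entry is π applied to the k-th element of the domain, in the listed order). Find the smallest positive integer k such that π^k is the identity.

Writing π as disjoint cycles, the cycle lengths are 7, 3, 1.
Since disjoint cycles commute, ord(π) = lcm(7, 3) = 21.

21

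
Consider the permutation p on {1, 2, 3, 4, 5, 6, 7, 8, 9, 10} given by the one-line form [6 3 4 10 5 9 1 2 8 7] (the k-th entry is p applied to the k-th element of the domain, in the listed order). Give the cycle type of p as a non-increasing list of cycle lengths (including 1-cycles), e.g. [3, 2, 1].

The disjoint cycles are (1 6 9 8 2 3 4 10 7)(5), with lengths 9, 1 in non-increasing order.

[9, 1]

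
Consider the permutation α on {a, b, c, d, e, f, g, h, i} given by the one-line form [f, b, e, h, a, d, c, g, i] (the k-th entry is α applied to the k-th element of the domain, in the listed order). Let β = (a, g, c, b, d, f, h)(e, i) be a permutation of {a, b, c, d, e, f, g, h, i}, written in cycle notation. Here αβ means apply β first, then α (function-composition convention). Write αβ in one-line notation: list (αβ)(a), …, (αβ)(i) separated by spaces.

(αβ)(x) = α(β(x)). Computing each image: α(β(a)) = α(g) = c, α(β(b)) = α(d) = h, α(β(c)) = α(b) = b, α(β(d)) = α(f) = d, α(β(e)) = α(i) = i, α(β(f)) = α(h) = g, α(β(g)) = α(c) = e, α(β(h)) = α(a) = f, α(β(i)) = α(e) = a.
Hence αβ = [c h b d i g e f a].

c h b d i g e f a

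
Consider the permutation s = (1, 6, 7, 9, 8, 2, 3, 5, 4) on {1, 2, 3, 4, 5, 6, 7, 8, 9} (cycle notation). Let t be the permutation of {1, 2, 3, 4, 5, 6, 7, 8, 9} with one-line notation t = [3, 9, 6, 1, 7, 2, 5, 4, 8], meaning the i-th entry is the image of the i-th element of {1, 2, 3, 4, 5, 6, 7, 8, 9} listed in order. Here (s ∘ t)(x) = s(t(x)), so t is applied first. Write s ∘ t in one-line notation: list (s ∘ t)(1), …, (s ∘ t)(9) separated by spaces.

5 8 7 6 9 3 4 1 2

(s ∘ t)(x) = s(t(x)). Computing each image: s(t(1)) = s(3) = 5, s(t(2)) = s(9) = 8, s(t(3)) = s(6) = 7, s(t(4)) = s(1) = 6, s(t(5)) = s(7) = 9, s(t(6)) = s(2) = 3, s(t(7)) = s(5) = 4, s(t(8)) = s(4) = 1, s(t(9)) = s(8) = 2.
Hence s ∘ t = [5 8 7 6 9 3 4 1 2].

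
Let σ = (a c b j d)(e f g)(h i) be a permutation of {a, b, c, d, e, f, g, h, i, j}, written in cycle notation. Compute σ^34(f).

g

f lies in the 3-cycle (e f g).
On a 3-cycle, σ^3 is the identity, so σ^34 = σ^1 there (34 ≡ 1 mod 3).
Advancing 1 step from f: f → g.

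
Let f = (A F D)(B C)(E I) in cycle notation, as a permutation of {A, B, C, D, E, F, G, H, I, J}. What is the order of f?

The disjoint cycles have lengths 3, 2, 2, 1, 1, 1.
The order is lcm(3, 2, 2) = 6.

6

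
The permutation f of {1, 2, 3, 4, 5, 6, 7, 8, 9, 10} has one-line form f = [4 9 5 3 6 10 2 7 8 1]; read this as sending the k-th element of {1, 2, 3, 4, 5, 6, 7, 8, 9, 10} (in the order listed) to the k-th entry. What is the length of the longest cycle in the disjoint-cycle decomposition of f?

Decomposing into disjoint cycles gives (1 4 3 5 6 10)(2 9 8 7); the longest has length 6.

6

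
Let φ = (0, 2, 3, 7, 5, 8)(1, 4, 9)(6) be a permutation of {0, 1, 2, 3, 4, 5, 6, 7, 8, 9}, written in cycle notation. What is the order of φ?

The disjoint cycles have lengths 6, 3, 1.
The order of φ is the least common multiple of its cycle lengths: lcm(6, 3) = 6.

6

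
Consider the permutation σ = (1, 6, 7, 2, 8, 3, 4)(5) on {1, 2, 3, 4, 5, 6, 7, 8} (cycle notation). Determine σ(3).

4

3 appears in (1, 6, 7, 2, 8, 3, 4); the next entry (wrapping around) is 4.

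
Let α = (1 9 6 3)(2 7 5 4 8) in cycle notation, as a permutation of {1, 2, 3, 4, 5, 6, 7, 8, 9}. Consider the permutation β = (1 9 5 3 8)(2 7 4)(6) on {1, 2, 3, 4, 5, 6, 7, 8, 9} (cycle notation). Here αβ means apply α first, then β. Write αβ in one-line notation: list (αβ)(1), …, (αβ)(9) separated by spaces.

(αβ)(x) = β(α(x)). Computing each image: β(α(1)) = β(9) = 5, β(α(2)) = β(7) = 4, β(α(3)) = β(1) = 9, β(α(4)) = β(8) = 1, β(α(5)) = β(4) = 2, β(α(6)) = β(3) = 8, β(α(7)) = β(5) = 3, β(α(8)) = β(2) = 7, β(α(9)) = β(6) = 6.
Hence αβ = [5 4 9 1 2 8 3 7 6].

5 4 9 1 2 8 3 7 6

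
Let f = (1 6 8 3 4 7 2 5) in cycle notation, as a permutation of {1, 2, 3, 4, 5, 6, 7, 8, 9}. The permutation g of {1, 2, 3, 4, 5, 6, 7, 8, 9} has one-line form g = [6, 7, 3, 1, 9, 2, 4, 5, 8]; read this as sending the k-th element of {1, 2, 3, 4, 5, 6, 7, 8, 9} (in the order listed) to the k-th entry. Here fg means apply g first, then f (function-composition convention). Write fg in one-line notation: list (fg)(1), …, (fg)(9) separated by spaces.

(fg)(x) = f(g(x)). Computing each image: f(g(1)) = f(6) = 8, f(g(2)) = f(7) = 2, f(g(3)) = f(3) = 4, f(g(4)) = f(1) = 6, f(g(5)) = f(9) = 9, f(g(6)) = f(2) = 5, f(g(7)) = f(4) = 7, f(g(8)) = f(5) = 1, f(g(9)) = f(8) = 3.
Hence fg = [8 2 4 6 9 5 7 1 3].

8 2 4 6 9 5 7 1 3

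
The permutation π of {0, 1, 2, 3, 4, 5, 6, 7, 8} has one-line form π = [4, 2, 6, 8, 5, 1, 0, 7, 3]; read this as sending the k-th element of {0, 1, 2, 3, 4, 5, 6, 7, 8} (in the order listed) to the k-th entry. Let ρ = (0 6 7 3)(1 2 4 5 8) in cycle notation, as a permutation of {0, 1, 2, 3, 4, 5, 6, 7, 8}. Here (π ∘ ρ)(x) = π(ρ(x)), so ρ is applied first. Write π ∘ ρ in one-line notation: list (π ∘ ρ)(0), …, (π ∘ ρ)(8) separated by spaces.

0 6 5 4 1 3 7 8 2

(π ∘ ρ)(x) = π(ρ(x)). Computing each image: π(ρ(0)) = π(6) = 0, π(ρ(1)) = π(2) = 6, π(ρ(2)) = π(4) = 5, π(ρ(3)) = π(0) = 4, π(ρ(4)) = π(5) = 1, π(ρ(5)) = π(8) = 3, π(ρ(6)) = π(7) = 7, π(ρ(7)) = π(3) = 8, π(ρ(8)) = π(1) = 2.
Hence π ∘ ρ = [0 6 5 4 1 3 7 8 2].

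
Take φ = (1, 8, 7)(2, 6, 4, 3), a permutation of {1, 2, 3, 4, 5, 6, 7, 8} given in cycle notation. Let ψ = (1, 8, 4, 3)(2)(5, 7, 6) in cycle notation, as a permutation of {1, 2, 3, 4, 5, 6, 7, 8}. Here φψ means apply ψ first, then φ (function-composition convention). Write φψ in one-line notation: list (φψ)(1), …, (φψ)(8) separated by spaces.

(φψ)(x) = φ(ψ(x)). Computing each image: φ(ψ(1)) = φ(8) = 7, φ(ψ(2)) = φ(2) = 6, φ(ψ(3)) = φ(1) = 8, φ(ψ(4)) = φ(3) = 2, φ(ψ(5)) = φ(7) = 1, φ(ψ(6)) = φ(5) = 5, φ(ψ(7)) = φ(6) = 4, φ(ψ(8)) = φ(4) = 3.
Hence φψ = [7 6 8 2 1 5 4 3].

7 6 8 2 1 5 4 3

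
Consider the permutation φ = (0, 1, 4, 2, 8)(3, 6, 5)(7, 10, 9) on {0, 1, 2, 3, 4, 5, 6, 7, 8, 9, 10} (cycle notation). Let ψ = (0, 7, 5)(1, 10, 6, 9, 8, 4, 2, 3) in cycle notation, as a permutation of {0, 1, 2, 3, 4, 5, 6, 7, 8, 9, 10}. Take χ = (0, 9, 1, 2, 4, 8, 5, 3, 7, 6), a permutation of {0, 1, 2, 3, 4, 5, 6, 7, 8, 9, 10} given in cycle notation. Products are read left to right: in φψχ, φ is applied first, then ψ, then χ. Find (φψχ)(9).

3

(φψχ)(9) = χ(ψ(φ(9))). φ(9) = 7, then ψ(7) = 5, then χ(5) = 3, so the result is 3.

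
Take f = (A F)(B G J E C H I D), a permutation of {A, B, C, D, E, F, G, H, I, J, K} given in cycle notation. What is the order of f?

The cycle type of f is (8, 2, 1).
The order is lcm(8, 2) = 8.

8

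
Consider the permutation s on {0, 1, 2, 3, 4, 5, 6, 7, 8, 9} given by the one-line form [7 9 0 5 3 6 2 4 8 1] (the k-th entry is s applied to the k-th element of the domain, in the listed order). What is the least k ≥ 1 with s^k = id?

Writing s as disjoint cycles, the cycle lengths are 7, 2, 1.
Since disjoint cycles commute, ord(s) = lcm(7, 2) = 14.

14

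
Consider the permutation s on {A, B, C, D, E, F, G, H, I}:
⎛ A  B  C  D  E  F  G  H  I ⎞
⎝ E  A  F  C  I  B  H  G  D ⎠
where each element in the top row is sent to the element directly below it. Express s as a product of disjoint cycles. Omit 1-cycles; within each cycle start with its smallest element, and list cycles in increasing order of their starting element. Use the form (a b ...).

(A E I D C F B)(G H)

Start at A and follow images: A → E → I → D → C → F → B → A, giving the cycle (A E I D C F B).
Repeating from the next unused element and collecting all non-trivial cycles gives (A E I D C F B)(G H).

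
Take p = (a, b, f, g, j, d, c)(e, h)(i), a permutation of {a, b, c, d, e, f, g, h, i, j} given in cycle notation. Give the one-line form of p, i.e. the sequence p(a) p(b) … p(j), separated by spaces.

b f a c h g j e i d

Image by image: a↦b, b↦f, c↦a, d↦c, e↦h, f↦g, g↦j, h↦e, i↦i, j↦d.
So the one-line form is b f a c h g j e i d.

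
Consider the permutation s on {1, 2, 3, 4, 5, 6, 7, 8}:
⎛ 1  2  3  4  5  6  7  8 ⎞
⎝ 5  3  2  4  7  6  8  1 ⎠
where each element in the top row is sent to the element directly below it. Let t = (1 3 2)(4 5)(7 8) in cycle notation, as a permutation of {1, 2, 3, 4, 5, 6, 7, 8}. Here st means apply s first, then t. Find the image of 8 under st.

3

First apply s: s(8) = 1, then t(1) = 3. Thus (st)(8) = 3.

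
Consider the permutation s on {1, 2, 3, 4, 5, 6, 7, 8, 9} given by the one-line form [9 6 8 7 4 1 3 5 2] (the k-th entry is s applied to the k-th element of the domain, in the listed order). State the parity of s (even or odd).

odd

In disjoint-cycle form the cycle lengths are 5, 4.
A cycle is odd iff its length is even; s has 1 even-length cycle, so sgn(s) = (−1)^1 and s is odd.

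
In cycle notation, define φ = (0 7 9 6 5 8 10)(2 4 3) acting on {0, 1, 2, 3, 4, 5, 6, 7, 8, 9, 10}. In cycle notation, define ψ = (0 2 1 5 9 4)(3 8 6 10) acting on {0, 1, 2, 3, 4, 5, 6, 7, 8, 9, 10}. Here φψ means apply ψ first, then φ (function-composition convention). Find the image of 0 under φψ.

First apply ψ: ψ(0) = 2, then φ(2) = 4. Thus (φψ)(0) = 4.

4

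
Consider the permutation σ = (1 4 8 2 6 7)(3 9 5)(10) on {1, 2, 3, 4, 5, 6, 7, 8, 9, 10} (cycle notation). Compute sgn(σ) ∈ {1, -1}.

The cycle lengths are 6, 3, 1.
A cycle is odd iff its length is even; σ has 1 even-length cycle, so sgn(σ) = (−1)^1 and σ is odd.

-1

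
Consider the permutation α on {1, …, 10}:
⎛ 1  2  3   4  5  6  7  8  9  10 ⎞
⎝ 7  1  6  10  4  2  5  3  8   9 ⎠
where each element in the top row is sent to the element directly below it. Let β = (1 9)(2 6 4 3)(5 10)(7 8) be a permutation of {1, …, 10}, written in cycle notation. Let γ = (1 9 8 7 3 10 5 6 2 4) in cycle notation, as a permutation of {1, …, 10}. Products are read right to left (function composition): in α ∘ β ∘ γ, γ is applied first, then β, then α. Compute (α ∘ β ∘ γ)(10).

9

Apply the permutations in order: γ(10) = 5, then β(5) = 10, then α(10) = 9. So (α ∘ β ∘ γ)(10) = 9.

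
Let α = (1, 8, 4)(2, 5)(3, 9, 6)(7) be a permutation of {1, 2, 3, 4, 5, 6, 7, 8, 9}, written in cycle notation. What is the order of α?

The disjoint cycles have lengths 3, 3, 2, 1.
The order is lcm(3, 3, 2) = 6.

6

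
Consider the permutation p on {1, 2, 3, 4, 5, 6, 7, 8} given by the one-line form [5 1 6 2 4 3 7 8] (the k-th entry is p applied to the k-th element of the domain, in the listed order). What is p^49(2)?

Tracing 2 → 1 → … returns to 2 after 4 steps, so 2 lies in a 4-cycle (1, 5, 4, 2).
Since the cycle has length 4, p^49 acts on it the same as p^1 (49 mod 4 = 1).
Advancing 1 step from 2: 2 → 1.

1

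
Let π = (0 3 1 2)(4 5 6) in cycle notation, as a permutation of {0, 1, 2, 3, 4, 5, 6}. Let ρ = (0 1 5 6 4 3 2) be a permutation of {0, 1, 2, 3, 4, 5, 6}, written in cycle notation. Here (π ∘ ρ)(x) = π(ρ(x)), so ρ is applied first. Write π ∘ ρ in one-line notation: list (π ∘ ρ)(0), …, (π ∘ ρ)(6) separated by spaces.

(π ∘ ρ)(x) = π(ρ(x)). Computing each image: π(ρ(0)) = π(1) = 2, π(ρ(1)) = π(5) = 6, π(ρ(2)) = π(0) = 3, π(ρ(3)) = π(2) = 0, π(ρ(4)) = π(3) = 1, π(ρ(5)) = π(6) = 4, π(ρ(6)) = π(4) = 5.
Hence π ∘ ρ = [2 6 3 0 1 4 5].

2 6 3 0 1 4 5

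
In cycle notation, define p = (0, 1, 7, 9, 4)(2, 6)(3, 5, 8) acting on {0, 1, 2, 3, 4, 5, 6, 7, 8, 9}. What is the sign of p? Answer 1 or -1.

The cycle lengths are 5, 3, 2.
A cycle of length ℓ contributes ℓ−1 transpositions, so p is a product of 4 + 2 + 1 = 7 transpositions — odd.

-1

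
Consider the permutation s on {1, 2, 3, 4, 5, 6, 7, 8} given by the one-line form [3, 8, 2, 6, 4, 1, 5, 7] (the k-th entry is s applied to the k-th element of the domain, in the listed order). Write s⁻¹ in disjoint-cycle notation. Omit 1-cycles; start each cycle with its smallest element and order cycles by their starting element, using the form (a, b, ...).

First write s in disjoint cycles: (1, 3, 2, 8, 7, 5, 4, 6).
Reversing each cycle (and rotating so the smallest element leads) gives s⁻¹ = (1, 6, 4, 5, 7, 8, 2, 3).

(1, 6, 4, 5, 7, 8, 2, 3)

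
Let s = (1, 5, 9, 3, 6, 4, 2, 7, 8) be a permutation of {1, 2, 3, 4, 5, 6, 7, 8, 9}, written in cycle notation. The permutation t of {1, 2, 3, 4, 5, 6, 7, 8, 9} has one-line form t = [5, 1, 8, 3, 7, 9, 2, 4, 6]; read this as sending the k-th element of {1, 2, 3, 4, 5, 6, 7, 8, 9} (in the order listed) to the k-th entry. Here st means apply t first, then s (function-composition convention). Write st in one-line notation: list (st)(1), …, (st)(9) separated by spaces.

(st)(x) = s(t(x)). Computing each image: s(t(1)) = s(5) = 9, s(t(2)) = s(1) = 5, s(t(3)) = s(8) = 1, s(t(4)) = s(3) = 6, s(t(5)) = s(7) = 8, s(t(6)) = s(9) = 3, s(t(7)) = s(2) = 7, s(t(8)) = s(4) = 2, s(t(9)) = s(6) = 4.
Hence st = [9 5 1 6 8 3 7 2 4].

9 5 1 6 8 3 7 2 4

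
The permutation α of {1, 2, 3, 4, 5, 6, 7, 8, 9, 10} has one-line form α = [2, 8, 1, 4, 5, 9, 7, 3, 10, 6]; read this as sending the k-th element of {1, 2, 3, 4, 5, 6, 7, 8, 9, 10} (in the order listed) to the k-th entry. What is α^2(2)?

3

Tracing 2 → 8 → … returns to 2 after 4 steps, so 2 lies in a 4-cycle (1 2 8 3).
Advancing 2 steps from 2: 2 → 8 → 3.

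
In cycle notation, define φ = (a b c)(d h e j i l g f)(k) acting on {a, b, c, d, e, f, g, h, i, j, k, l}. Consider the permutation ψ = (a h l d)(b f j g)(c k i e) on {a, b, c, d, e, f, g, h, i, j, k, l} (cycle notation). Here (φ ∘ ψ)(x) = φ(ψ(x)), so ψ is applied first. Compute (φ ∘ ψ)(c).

(φ ∘ ψ)(c) = φ(ψ(c)). ψ(c) = k, then φ(k) = k. So (φ ∘ ψ)(c) = k.

k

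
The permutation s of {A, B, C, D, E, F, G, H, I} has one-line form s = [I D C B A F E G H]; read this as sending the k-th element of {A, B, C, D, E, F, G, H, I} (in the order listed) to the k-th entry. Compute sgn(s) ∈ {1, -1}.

-1

In disjoint-cycle form the cycle lengths are 5, 2, 1, 1.
A cycle of length ℓ contributes ℓ−1 transpositions, so s is a product of 4 + 1 = 5 transpositions — odd.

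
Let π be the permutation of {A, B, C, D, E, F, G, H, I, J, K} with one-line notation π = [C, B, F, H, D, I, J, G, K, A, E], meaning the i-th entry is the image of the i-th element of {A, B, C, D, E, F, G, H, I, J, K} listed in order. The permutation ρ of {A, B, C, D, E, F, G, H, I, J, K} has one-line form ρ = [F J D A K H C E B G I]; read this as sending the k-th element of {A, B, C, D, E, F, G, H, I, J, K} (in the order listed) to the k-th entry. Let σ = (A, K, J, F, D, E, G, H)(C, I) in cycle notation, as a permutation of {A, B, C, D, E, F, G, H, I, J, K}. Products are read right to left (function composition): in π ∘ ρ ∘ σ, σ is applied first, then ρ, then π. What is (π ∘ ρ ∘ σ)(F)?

C

Chase F: σ(F) = D; ρ(D) = A; π(A) = C. Hence (π ∘ ρ ∘ σ)(F) = C.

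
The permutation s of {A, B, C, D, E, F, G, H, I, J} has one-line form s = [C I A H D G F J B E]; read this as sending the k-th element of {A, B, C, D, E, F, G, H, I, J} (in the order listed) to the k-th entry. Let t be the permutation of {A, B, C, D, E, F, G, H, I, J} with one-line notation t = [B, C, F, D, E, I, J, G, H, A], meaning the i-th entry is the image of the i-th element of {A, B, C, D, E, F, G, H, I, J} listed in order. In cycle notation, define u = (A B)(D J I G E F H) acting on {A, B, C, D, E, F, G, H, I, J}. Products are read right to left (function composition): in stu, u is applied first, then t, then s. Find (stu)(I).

(stu)(I) = s(t(u(I))). u(I) = G, then t(G) = J, then s(J) = E, so the result is E.

E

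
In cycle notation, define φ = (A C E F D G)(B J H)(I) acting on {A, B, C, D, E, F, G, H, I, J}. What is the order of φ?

The cycle type of φ is (6, 3, 1).
The order of φ is the least common multiple of its cycle lengths: lcm(6, 3) = 6.

6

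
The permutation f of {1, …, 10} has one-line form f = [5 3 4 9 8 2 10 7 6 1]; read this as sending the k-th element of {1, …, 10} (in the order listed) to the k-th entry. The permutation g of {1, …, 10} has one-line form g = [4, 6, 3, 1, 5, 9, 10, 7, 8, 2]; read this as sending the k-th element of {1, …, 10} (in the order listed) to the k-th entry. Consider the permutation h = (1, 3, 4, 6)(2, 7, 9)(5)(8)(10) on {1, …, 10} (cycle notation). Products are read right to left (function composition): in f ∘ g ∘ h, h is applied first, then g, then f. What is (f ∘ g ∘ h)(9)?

Apply the permutations in order: h(9) = 2, then g(2) = 6, then f(6) = 2. So (f ∘ g ∘ h)(9) = 2.

2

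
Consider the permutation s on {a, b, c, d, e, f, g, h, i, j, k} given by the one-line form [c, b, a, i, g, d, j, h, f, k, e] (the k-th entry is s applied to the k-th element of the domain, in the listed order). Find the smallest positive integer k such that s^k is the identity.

Decomposing into disjoint cycles gives cycle lengths 4, 3, 2, 1, 1.
Since disjoint cycles commute, ord(s) = lcm(4, 3, 2) = 12.

12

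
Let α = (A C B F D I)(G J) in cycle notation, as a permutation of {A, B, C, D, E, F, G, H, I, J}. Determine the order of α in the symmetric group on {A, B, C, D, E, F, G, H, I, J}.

The disjoint cycles have lengths 6, 2, 1, 1.
The order is lcm(6, 2) = 6.

6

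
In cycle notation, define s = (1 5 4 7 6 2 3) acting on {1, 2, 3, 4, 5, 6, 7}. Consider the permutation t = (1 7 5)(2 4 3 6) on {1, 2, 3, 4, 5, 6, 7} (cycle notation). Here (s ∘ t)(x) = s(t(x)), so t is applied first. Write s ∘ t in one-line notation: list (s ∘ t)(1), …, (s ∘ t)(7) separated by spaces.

6 7 2 1 5 3 4

Chase each element through t then s: 1 → 7 → 6; 2 → 4 → 7; 3 → 6 → 2; 4 → 3 → 1; 5 → 1 → 5; 6 → 2 → 3; 7 → 5 → 4.
So s ∘ t in one-line form is 6 7 2 1 5 3 4.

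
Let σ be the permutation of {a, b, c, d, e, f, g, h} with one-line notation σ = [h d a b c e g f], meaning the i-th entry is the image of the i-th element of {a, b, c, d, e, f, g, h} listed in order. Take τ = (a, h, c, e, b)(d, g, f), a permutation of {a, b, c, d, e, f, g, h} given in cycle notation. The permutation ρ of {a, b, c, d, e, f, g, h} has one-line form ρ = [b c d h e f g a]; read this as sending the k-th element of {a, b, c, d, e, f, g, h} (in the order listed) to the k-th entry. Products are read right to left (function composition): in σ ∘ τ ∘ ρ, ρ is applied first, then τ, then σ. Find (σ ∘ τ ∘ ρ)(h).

Chase h: ρ(h) = a; τ(a) = h; σ(h) = f. Hence (σ ∘ τ ∘ ρ)(h) = f.

f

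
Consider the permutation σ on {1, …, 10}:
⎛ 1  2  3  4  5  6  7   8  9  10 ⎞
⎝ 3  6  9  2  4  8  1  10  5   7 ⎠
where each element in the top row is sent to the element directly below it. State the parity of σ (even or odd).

In disjoint-cycle form the cycle lengths are 10.
A cycle of length ℓ contributes ℓ−1 transpositions, so σ is a product of 9 transpositions — odd.

odd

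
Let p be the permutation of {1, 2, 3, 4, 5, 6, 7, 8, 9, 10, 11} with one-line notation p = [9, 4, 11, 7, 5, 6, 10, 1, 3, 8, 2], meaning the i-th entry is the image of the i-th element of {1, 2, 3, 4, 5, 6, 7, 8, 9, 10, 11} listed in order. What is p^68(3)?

10

Tracing 3 → 11 → … returns to 3 after 9 steps, so 3 lies in a 9-cycle (1 9 3 11 2 4 7 10 8).
Since the cycle has length 9, p^68 acts on it the same as p^5 (68 mod 9 = 5).
Advancing 5 steps from 3: 3 → 11 → 2 → 4 → 7 → 10.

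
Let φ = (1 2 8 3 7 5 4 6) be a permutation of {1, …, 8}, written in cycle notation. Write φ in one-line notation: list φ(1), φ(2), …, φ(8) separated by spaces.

2 8 7 6 4 1 5 3

Each element maps to the next entry in its cycle (wrapping to the front): 1→2, 2→8, 3→7, 4→6, 5→4, 6→1, 7→5, 8→3.
Listing these in domain order gives 2 8 7 6 4 1 5 3.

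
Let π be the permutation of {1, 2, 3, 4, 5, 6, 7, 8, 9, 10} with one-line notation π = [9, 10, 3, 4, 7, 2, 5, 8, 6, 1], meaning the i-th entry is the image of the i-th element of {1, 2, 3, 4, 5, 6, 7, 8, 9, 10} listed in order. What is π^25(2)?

2

Tracing 2 → 10 → … returns to 2 after 5 steps, so 2 lies in a 5-cycle (1, 9, 6, 2, 10).
On a 5-cycle, π^5 is the identity, so π^25 = π^0 there (25 ≡ 0 mod 5).
So π^25(2) = 2.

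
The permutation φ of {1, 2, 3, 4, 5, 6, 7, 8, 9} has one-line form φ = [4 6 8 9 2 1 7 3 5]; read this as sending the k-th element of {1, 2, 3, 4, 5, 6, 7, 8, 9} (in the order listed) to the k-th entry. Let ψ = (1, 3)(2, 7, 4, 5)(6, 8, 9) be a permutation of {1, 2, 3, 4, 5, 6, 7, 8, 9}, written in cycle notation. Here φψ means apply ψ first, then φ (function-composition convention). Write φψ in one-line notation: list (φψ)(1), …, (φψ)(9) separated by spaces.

Chase each element through ψ then φ: 1 → 3 → 8; 2 → 7 → 7; 3 → 1 → 4; 4 → 5 → 2; 5 → 2 → 6; 6 → 8 → 3; 7 → 4 → 9; 8 → 9 → 5; 9 → 6 → 1.
Collecting the images, φψ = [8 7 4 2 6 3 9 5 1].

8 7 4 2 6 3 9 5 1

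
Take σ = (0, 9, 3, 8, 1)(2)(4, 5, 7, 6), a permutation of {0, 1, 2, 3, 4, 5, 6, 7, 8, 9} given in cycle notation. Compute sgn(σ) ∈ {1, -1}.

-1

The cycle lengths are 5, 4, 1.
A cycle of length ℓ contributes ℓ−1 transpositions, so σ is a product of 4 + 3 = 7 transpositions — odd.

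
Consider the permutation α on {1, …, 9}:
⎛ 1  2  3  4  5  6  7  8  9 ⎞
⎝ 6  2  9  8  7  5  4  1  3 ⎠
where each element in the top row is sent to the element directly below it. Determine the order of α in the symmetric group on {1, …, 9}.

6

Decomposing into disjoint cycles gives cycle lengths 6, 2, 1.
Since disjoint cycles commute, ord(α) = lcm(6, 2) = 6.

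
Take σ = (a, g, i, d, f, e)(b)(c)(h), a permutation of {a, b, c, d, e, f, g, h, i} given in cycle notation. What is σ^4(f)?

i

f lies in the 6-cycle (a, g, i, d, f, e).
Stepping 4 places around the cycle: f → e → a → g → i.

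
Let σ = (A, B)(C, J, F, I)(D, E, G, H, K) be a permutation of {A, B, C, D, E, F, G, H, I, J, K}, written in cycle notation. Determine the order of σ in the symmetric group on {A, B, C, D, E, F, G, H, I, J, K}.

20

The cycle type of σ is (5, 4, 2).
Since disjoint cycles commute, ord(σ) = lcm(5, 4, 2) = 20.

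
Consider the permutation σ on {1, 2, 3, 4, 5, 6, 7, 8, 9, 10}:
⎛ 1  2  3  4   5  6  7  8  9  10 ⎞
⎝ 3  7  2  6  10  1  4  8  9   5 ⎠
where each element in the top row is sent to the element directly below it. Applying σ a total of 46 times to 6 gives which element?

7

Tracing 6 → 1 → … returns to 6 after 6 steps, so 6 lies in a 6-cycle (1, 3, 2, 7, 4, 6).
On a 6-cycle, σ^6 is the identity, so σ^46 = σ^4 there (46 ≡ 4 mod 6).
Advancing 4 steps from 6: 6 → 1 → 3 → 2 → 7.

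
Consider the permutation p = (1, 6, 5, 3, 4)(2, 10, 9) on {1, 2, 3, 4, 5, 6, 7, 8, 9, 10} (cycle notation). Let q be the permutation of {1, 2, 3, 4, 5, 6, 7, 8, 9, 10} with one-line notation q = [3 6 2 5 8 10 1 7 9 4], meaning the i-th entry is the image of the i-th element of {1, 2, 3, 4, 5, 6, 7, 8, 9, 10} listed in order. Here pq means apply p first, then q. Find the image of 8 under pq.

7

First apply p: p(8) = 8, then q(8) = 7. Thus (pq)(8) = 7.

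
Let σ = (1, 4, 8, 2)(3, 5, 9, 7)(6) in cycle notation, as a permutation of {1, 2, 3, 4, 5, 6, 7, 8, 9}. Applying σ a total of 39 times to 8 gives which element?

4

8 lies in the 4-cycle (1, 4, 8, 2).
Powers repeat with period 4 on this cycle, and 39 mod 4 = 3, so σ^39(8) = σ^3(8).
Stepping 3 places around the cycle: 8 → 2 → 1 → 4.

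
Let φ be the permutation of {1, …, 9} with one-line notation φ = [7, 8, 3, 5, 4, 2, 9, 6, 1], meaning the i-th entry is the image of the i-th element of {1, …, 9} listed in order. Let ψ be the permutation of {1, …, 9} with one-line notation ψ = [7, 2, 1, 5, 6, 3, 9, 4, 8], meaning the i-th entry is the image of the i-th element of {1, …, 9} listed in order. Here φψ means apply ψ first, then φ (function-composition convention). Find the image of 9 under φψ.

6

(φψ)(9) = φ(ψ(9)). ψ(9) = 8, then φ(8) = 6. So (φψ)(9) = 6.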